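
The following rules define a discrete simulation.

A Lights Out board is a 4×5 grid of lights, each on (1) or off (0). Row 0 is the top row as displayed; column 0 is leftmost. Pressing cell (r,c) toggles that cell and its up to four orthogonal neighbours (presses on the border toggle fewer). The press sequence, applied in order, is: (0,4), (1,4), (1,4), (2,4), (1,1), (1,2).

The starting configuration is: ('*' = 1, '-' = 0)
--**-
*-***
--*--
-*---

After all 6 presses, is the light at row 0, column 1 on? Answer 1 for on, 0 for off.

1

step 0: --**-
*-***
--*--
-*---
step 1: --*-*
*-**-
--*--
-*---
step 2: --*--
*-*-*
--*-*
-*---
step 3: --*-*
*-**-
--*--
-*---
step 4: --*-*
*-***
--***
-*--*
step 5: -**-*
-*-**
-****
-*--*
step 6: -*--*
--*-*
-*-**
-*--*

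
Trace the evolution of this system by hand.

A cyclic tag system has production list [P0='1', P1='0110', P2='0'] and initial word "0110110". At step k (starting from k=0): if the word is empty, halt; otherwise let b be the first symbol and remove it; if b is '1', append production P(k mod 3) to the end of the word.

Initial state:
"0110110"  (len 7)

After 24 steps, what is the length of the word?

t=0: "0110110"  (len 7)
t=1: "110110"  (len 6)
t=2: "101100110"  (len 9)
t=3: "011001100"  (len 9)
t=4: "11001100"  (len 8)
t=5: "10011000110"  (len 11)
t=6: "00110001100"  (len 11)
t=7: "0110001100"  (len 10)
t=8: "110001100"  (len 9)
t=9: "100011000"  (len 9)
t=10: "000110001"  (len 9)
t=11: "00110001"  (len 8)
t=12: "0110001"  (len 7)
t=13: "110001"  (len 6)
t=14: "100010110"  (len 9)
t=15: "000101100"  (len 9)
t=16: "00101100"  (len 8)
t=17: "0101100"  (len 7)
t=18: "101100"  (len 6)
t=19: "011001"  (len 6)
t=20: "11001"  (len 5)
t=21: "10010"  (len 5)
t=22: "00101"  (len 5)
t=23: "0101"  (len 4)
t=24: "101"  (len 3)

3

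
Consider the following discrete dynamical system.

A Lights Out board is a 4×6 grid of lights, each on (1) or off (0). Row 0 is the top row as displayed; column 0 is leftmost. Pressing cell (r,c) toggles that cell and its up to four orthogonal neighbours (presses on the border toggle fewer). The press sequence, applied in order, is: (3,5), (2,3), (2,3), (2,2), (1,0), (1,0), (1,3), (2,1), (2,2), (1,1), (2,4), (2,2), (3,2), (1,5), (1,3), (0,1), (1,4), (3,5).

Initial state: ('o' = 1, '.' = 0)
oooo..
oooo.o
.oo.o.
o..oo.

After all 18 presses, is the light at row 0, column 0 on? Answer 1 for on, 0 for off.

0

gen 0: oooo..
oooo.o
.oo.o.
o..oo.
gen 1: oooo..
oooo.o
.oo.oo
o..o.o
gen 2: oooo..
ooo..o
.o.o.o
o....o
gen 3: oooo..
oooo.o
.oo.oo
o..o.o
gen 4: oooo..
oo.o.o
...ooo
o.oo.o
gen 5: .ooo..
...o.o
o..ooo
o.oo.o
gen 6: oooo..
oo.o.o
...ooo
o.oo.o
gen 7: ooo...
ooo.oo
....oo
o.oo.o
gen 8: ooo...
o.o.oo
ooo.oo
oooo.o
gen 9: ooo...
o...oo
o..ooo
oo.o.o
gen 10: o.o...
.oo.oo
oo.ooo
oo.o.o
gen 11: o.o...
.oo..o
oo....
oo.ooo
gen 12: o.o...
.o...o
o.oo..
oooooo
gen 13: o.o...
.o...o
o..o..
o...oo
gen 14: o.o..o
.o..o.
o..o.o
o...oo
gen 15: o.oo.o
.ooo..
o....o
o...oo
gen 16: .o.o.o
..oo..
o....o
o...oo
gen 17: .o.ooo
..o.oo
o...oo
o...oo
gen 18: .o.ooo
..o.oo
o...o.
o.....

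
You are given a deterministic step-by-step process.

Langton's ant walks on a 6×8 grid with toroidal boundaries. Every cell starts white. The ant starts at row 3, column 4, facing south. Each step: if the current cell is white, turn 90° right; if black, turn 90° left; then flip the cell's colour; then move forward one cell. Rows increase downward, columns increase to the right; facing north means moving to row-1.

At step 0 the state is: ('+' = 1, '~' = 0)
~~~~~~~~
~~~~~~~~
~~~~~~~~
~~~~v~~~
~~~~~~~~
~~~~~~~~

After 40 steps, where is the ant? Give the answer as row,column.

1,4

[0] ~~~~~~~~
~~~~~~~~
~~~~~~~~
~~~~v~~~
~~~~~~~~
~~~~~~~~
[1] ~~~~~~~~
~~~~~~~~
~~~~~~~~
~~~<+~~~
~~~~~~~~
~~~~~~~~
[2] ~~~~~~~~
~~~~~~~~
~~~^~~~~
~~~++~~~
~~~~~~~~
~~~~~~~~
[3] ~~~~~~~~
~~~~~~~~
~~~+>~~~
~~~++~~~
~~~~~~~~
~~~~~~~~
[4] ~~~~~~~~
~~~~~~~~
~~~++~~~
~~~+v~~~
~~~~~~~~
~~~~~~~~
[5] ~~~~~~~~
~~~~~~~~
~~~++~~~
~~~+~>~~
~~~~~~~~
~~~~~~~~
[6] ~~~~~~~~
~~~~~~~~
~~~++~~~
~~~+~+~~
~~~~~v~~
~~~~~~~~
[7] ~~~~~~~~
~~~~~~~~
~~~++~~~
~~~+~+~~
~~~~<+~~
~~~~~~~~
[8] ~~~~~~~~
~~~~~~~~
~~~++~~~
~~~+^+~~
~~~~++~~
~~~~~~~~
[9] ~~~~~~~~
~~~~~~~~
~~~++~~~
~~~++>~~
~~~~++~~
~~~~~~~~
[10] ~~~~~~~~
~~~~~~~~
~~~++^~~
~~~++~~~
~~~~++~~
~~~~~~~~
[11] ~~~~~~~~
~~~~~~~~
~~~+++>~
~~~++~~~
~~~~++~~
~~~~~~~~
[12] ~~~~~~~~
~~~~~~~~
~~~++++~
~~~++~v~
~~~~++~~
~~~~~~~~
[13] ~~~~~~~~
~~~~~~~~
~~~++++~
~~~++<+~
~~~~++~~
~~~~~~~~
[14] ~~~~~~~~
~~~~~~~~
~~~++^+~
~~~++++~
~~~~++~~
~~~~~~~~
[15] ~~~~~~~~
~~~~~~~~
~~~+<~+~
~~~++++~
~~~~++~~
~~~~~~~~
[16] ~~~~~~~~
~~~~~~~~
~~~+~~+~
~~~+v++~
~~~~++~~
~~~~~~~~
[17] ~~~~~~~~
~~~~~~~~
~~~+~~+~
~~~+~>+~
~~~~++~~
~~~~~~~~
[18] ~~~~~~~~
~~~~~~~~
~~~+~^+~
~~~+~~+~
~~~~++~~
~~~~~~~~
[19] ~~~~~~~~
~~~~~~~~
~~~+~+>~
~~~+~~+~
~~~~++~~
~~~~~~~~
[20] ~~~~~~~~
~~~~~~^~
~~~+~+~~
~~~+~~+~
~~~~++~~
~~~~~~~~
[21] ~~~~~~~~
~~~~~~+>
~~~+~+~~
~~~+~~+~
~~~~++~~
~~~~~~~~
[22] ~~~~~~~~
~~~~~~++
~~~+~+~v
~~~+~~+~
~~~~++~~
~~~~~~~~
[23] ~~~~~~~~
~~~~~~++
~~~+~+<+
~~~+~~+~
~~~~++~~
~~~~~~~~
[24] ~~~~~~~~
~~~~~~^+
~~~+~+++
~~~+~~+~
~~~~++~~
~~~~~~~~
[25] ~~~~~~~~
~~~~~<~+
~~~+~+++
~~~+~~+~
~~~~++~~
~~~~~~~~
[26] ~~~~~^~~
~~~~~+~+
~~~+~+++
~~~+~~+~
~~~~++~~
~~~~~~~~
[27] ~~~~~+>~
~~~~~+~+
~~~+~+++
~~~+~~+~
~~~~++~~
~~~~~~~~
[28] ~~~~~++~
~~~~~+v+
~~~+~+++
~~~+~~+~
~~~~++~~
~~~~~~~~
[29] ~~~~~++~
~~~~~<++
~~~+~+++
~~~+~~+~
~~~~++~~
~~~~~~~~
[30] ~~~~~++~
~~~~~~++
~~~+~v++
~~~+~~+~
~~~~++~~
~~~~~~~~
[31] ~~~~~++~
~~~~~~++
~~~+~~>+
~~~+~~+~
~~~~++~~
~~~~~~~~
[32] ~~~~~++~
~~~~~~^+
~~~+~~~+
~~~+~~+~
~~~~++~~
~~~~~~~~
[33] ~~~~~++~
~~~~~<~+
~~~+~~~+
~~~+~~+~
~~~~++~~
~~~~~~~~
[34] ~~~~~^+~
~~~~~+~+
~~~+~~~+
~~~+~~+~
~~~~++~~
~~~~~~~~
[35] ~~~~<~+~
~~~~~+~+
~~~+~~~+
~~~+~~+~
~~~~++~~
~~~~~~~~
[36] ~~~~+~+~
~~~~~+~+
~~~+~~~+
~~~+~~+~
~~~~++~~
~~~~^~~~
[37] ~~~~+~+~
~~~~~+~+
~~~+~~~+
~~~+~~+~
~~~~++~~
~~~~+>~~
[38] ~~~~+v+~
~~~~~+~+
~~~+~~~+
~~~+~~+~
~~~~++~~
~~~~++~~
[39] ~~~~<++~
~~~~~+~+
~~~+~~~+
~~~+~~+~
~~~~++~~
~~~~++~~
[40] ~~~~~++~
~~~~v+~+
~~~+~~~+
~~~+~~+~
~~~~++~~
~~~~++~~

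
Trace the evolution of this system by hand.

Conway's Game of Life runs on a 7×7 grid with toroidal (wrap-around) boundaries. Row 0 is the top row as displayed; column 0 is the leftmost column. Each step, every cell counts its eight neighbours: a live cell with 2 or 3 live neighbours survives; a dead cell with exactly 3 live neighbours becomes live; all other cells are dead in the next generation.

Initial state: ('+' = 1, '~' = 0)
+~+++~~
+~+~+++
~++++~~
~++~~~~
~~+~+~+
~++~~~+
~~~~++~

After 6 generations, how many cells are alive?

18

step 0: +~+++~~
+~+~+++
~++++~~
~++~~~~
~~+~+~+
~++~~~+
~~~~++~
step 1: +~+~~~~
+~~~~~+
~~~~+~+
+~~~++~
~~~~~+~
+++~+~+
+~~~+++
step 2: ~~~~~~~
++~~~++
~~~~+~~
~~~~+~~
~~~+~~~
~+~++~~
~~+~+~~
step 3: ++~~~++
+~~~~++
+~~~+~+
~~~++~~
~~++~~~
~~~~+~~
~~+~+~~
step 4: ~+~~+~~
~~~~+~~
+~~++~~
~~+~++~
~~+~~~~
~~+~+~~
++~++~+
step 5: ~++~+~~
~~~~++~
~~~~~~~
~++~++~
~++~++~
+~+~++~
++~~+~~
step 6: +++~+~~
~~~+++~
~~~+~~~
~++~++~
+~~~~~~
+~+~~~~
+~~~+~+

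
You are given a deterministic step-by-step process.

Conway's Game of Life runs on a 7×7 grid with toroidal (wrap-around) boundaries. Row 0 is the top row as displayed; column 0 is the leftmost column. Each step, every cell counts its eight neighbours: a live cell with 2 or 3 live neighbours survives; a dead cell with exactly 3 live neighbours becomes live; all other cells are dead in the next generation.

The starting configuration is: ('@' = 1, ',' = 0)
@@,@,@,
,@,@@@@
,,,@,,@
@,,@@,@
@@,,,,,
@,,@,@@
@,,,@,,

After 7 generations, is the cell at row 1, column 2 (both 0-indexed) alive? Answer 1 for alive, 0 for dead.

0) @@,@,@,
,@,@@@@
,,,@,,@
@,,@@,@
@@,,,,,
@,,@,@@
@,,,@,,
1) ,@,@,,,
,@,@,,,
,,,,,,,
,@@@@@@
,@@@,,,
,,,,@@,
,,@@,,,
2) ,@,@@,,
,,,,,,,
@@,,,@,
@@,,@@,
@@,,,,@
,@,,@,,
,,@@,,,
3) ,,,@@,,
@@@,@,,
@@,,@@,
,,@,@@,
,,@,@,@
,@,@,,,
,@,,,,,
4) @,,@@,,
@,@,,,@
@,,,,,,
@,@,,,,
,@@,@,,
@@,@,,,
,,,@@,,
5) @@@,@@@
@,,@,,@
@,,,,,,
@,@@,,,
,,,,,,,
@@,,,,,
@@,,,,,
6) ,,@@@@,
,,@@@,,
@,@@,,,
,@,,,,,
@,@,,,,
@@,,,,,
,,,,,@,
7) ,,@,,@,
,,,,,@,
,,,,@,,
@,,@,,,
@,@,,,,
@@,,,,@
,@@@,@@

0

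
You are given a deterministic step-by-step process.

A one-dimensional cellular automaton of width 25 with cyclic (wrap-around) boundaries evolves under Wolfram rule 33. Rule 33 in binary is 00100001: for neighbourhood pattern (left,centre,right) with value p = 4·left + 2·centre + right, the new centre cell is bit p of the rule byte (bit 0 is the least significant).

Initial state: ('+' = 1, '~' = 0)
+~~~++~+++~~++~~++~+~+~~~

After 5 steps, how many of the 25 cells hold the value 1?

0) +~~~++~+++~~++~~++~+~+~~~
1) ~~+~~~+~~~~~~~~~~~+~+~~+~
2) +~~~+~~~+++++++++~~+~~~~~
3) ~~+~~~+~~~~~~~~~~~~~~+++~
4) +~~~+~~~++++++++++++~~~~~
5) ~~+~~~+~~~~~~~~~~~~~~+++~

5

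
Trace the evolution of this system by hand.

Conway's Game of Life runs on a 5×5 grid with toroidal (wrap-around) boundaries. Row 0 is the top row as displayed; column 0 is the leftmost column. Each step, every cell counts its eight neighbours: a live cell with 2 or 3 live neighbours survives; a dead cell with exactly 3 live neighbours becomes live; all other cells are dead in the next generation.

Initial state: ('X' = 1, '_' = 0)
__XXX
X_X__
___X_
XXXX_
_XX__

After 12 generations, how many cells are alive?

6

[0] __XXX
X_X__
___X_
XXXX_
_XX__
[1] X___X
_XX__
X__X_
X__XX
_____
[2] XX___
_XXX_
X__X_
X__X_
___X_
[3] XX_XX
___X_
X__X_
__XX_
XXX__
[4] ___X_
_X_X_
___X_
X__X_
_____
[5] __X__
___XX
___X_
____X
____X
[6] ____X
__XXX
___X_
___XX
___X_
[7] __X_X
__X_X
_____
__XXX
___X_
[8] __X_X
_____
__X_X
__XXX
_____
[9] _____
_____
__X_X
__X_X
__X_X
[10] _____
_____
_____
XXX_X
_____
[11] _____
_____
XX___
XX___
XX___
[12] _____
_____
XX___
__X_X
XX___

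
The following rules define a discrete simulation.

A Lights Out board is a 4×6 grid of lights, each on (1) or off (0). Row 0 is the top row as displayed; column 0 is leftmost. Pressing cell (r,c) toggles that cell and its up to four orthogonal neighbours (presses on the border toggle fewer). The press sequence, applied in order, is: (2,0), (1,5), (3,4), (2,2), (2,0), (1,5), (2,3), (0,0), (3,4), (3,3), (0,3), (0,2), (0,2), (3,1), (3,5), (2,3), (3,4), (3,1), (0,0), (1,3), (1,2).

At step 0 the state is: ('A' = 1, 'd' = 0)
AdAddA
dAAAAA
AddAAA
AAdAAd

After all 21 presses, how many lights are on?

[0] AdAddA
dAAAAA
AddAAA
AAdAAd
[1] AdAddA
AAAAAA
dAdAAA
dAdAAd
[2] AdAddd
AAAAdd
dAdAAd
dAdAAd
[3] AdAddd
AAAAdd
dAdAdd
dAdddA
[4] AdAddd
AAdAdd
ddAddd
dAAddA
[5] AdAddd
dAdAdd
AAAddd
AAAddA
[6] AdAddA
dAdAAA
AAAddA
AAAddA
[7] AdAddA
dAddAA
AAdAAA
AAAAdA
[8] dAAddA
AAddAA
AAdAAA
AAAAdA
[9] dAAddA
AAddAA
AAdAdA
AAAdAd
[10] dAAddA
AAddAA
AAdddA
AAdAdd
[11] dAdAAA
AAdAAA
AAdddA
AAdAdd
[12] ddAdAA
AAAAAA
AAdddA
AAdAdd
[13] dAdAAA
AAdAAA
AAdddA
AAdAdd
[14] dAdAAA
AAdAAA
AddddA
ddAAdd
[15] dAdAAA
AAdAAA
Addddd
ddAAAA
[16] dAdAAA
AAddAA
AdAAAd
ddAdAA
[17] dAdAAA
AAddAA
AdAAdd
ddAAdd
[18] dAdAAA
AAddAA
AAAAdd
AAdAdd
[19] AddAAA
dAddAA
AAAAdd
AAdAdd
[20] AdddAA
dAAAdA
AAAddd
AAdAdd
[21] AdAdAA
dddddA
AAdddd
AAdAdd

10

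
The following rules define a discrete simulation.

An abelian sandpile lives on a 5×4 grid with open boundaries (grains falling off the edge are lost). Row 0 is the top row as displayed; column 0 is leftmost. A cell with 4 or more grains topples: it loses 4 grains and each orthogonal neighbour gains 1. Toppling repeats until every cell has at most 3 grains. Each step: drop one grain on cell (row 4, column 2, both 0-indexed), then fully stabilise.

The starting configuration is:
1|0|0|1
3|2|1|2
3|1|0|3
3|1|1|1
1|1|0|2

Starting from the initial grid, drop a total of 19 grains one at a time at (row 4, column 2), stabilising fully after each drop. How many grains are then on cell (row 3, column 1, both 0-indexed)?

0) 1|0|0|1
3|2|1|2
3|1|0|3
3|1|1|1
1|1|0|2
1) 1|0|0|1
3|2|1|2
3|1|0|3
3|1|1|1
1|1|1|2
2) 1|0|0|1
3|2|1|2
3|1|0|3
3|1|1|1
1|1|2|2
3) 1|0|0|1
3|2|1|2
3|1|0|3
3|1|1|1
1|1|3|2
4) 1|0|0|1
3|2|1|2
3|1|0|3
3|1|2|1
1|2|0|3
5) 1|0|0|1
3|2|1|2
3|1|0|3
3|1|2|1
1|2|1|3
6) 1|0|0|1
3|2|1|2
3|1|0|3
3|1|2|1
1|2|2|3
7) 1|0|0|1
3|2|1|2
3|1|0|3
3|1|2|1
1|2|3|3
8) 1|0|0|1
3|2|1|2
3|1|0|3
3|1|3|2
1|3|1|0
9) 1|0|0|1
3|2|1|2
3|1|0|3
3|1|3|2
1|3|2|0
10) 1|0|0|1
3|2|1|2
3|1|0|3
3|1|3|2
1|3|3|0
11) 1|0|0|1
3|2|1|2
3|1|1|3
3|3|0|3
2|0|2|1
12) 1|0|0|1
3|2|1|2
3|1|1|3
3|3|0|3
2|0|3|1
13) 1|0|0|1
3|2|1|2
3|1|1|3
3|3|1|3
2|1|0|2
14) 1|0|0|1
3|2|1|2
3|1|1|3
3|3|1|3
2|1|1|2
15) 1|0|0|1
3|2|1|2
3|1|1|3
3|3|1|3
2|1|2|2
16) 1|0|0|1
3|2|1|2
3|1|1|3
3|3|1|3
2|1|3|2
17) 1|0|0|1
3|2|1|2
3|1|1|3
3|3|2|3
2|2|0|3
18) 1|0|0|1
3|2|1|2
3|1|1|3
3|3|2|3
2|2|1|3
19) 1|0|0|1
3|2|1|2
3|1|1|3
3|3|2|3
2|2|2|3

3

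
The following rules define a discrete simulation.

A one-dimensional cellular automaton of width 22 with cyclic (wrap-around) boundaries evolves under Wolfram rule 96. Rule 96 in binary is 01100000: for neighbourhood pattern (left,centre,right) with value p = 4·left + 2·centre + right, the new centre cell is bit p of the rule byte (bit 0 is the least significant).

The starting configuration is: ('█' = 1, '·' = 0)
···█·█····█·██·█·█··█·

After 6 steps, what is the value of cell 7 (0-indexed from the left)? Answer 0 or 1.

t=0: ···█·█····█·██·█·█··█·
t=1: ····█······█·██·█·····
t=2: ············█·██······
t=3: ·············█·█······
t=4: ··············█·······
t=5: ······················
t=6: ······················

0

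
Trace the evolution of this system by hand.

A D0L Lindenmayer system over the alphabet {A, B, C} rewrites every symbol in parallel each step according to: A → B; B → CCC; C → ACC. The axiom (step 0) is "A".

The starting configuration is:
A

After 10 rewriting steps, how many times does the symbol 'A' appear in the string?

gen 0: A
gen 1: B
gen 2: CCC
gen 3: ACCACCACC
gen 4: BACCACCBACCACCBACCACC
gen 5: CCCBACCACCBACCACCCCCBACCACCBACCACCCCCBACCACCBACCACC
gen 6: ACCACCACCCCCBACCACCBACCACCCCCBACCACCBACCACCACCACCACCCCCBAC…CBACCACCBACCACCACCACCACCCCCBACCACCBACCACCCCCBACCACCBACCACC  (len 129)
gen 7: BACCACCBACCACCBACCACCACCACCACCCCCBACCACCBACCACCCCCBACCACCB…CBACCACCBACCACCACCACCACCCCCBACCACCBACCACCCCCBACCACCBACCACC  (len 321)
gen 8: CCCBACCACCBACCACCCCCBACCACCBACCACCCCCBACCACCBACCACCBACCACC…CBACCACCBACCACCACCACCACCCCCBACCACCBACCACCCCCBACCACCBACCACC  (len 795)
gen 9: ACCACCACCCCCBACCACCBACCACCCCCBACCACCBACCACCACCACCACCCCCBAC…CBACCACCBACCACCACCACCACCCCCBACCACCBACCACCCCCBACCACCBACCACC  (len 1977)
gen 10: BACCACCBACCACCBACCACCACCACCACCCCCBACCACCBACCACCCCCBACCACCB…CBACCACCBACCACCACCACCACCCCCBACCACCBACCACCCCCBACCACCBACCACC  (len 4917)

1266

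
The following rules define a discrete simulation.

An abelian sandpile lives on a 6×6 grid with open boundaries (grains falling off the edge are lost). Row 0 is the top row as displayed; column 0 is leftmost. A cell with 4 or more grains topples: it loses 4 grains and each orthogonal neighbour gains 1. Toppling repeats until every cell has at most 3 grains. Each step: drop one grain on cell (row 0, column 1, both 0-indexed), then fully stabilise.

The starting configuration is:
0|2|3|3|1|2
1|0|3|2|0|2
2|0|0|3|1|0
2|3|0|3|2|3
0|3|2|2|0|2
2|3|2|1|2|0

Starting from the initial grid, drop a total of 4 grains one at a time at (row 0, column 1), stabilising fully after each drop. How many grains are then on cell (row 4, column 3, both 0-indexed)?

t=0: 0|2|3|3|1|2
1|0|3|2|0|2
2|0|0|3|1|0
2|3|0|3|2|3
0|3|2|2|0|2
2|3|2|1|2|0
t=1: 0|3|3|3|1|2
1|0|3|2|0|2
2|0|0|3|1|0
2|3|0|3|2|3
0|3|2|2|0|2
2|3|2|1|2|0
t=2: 1|1|2|1|2|2
1|2|1|1|1|2
2|0|2|1|2|0
2|3|1|0|3|3
0|3|2|3|0|2
2|3|2|1|2|0
t=3: 1|2|2|1|2|2
1|2|1|1|1|2
2|0|2|1|2|0
2|3|1|0|3|3
0|3|2|3|0|2
2|3|2|1|2|0
t=4: 1|3|2|1|2|2
1|2|1|1|1|2
2|0|2|1|2|0
2|3|1|0|3|3
0|3|2|3|0|2
2|3|2|1|2|0

3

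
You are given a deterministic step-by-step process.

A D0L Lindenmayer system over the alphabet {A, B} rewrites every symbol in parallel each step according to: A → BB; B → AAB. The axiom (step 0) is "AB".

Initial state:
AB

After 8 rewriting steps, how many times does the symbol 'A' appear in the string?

1606

gen 0: AB
gen 1: BBAAB
gen 2: AABAABBBBBAAB
gen 3: BBBBAABBBBBAABAABAABAABAABBBBBAAB
gen 4: AABAABAABAABBBBBAABAABAABAABAABBBBBAABBBBBAABBBBBAABBBBBAABBBBBAABAABAABAABAABBBBBAAB
gen 5: BBBBAABBBBBAABBBBBAABBBBBAABAABAABAABAABBBBBAABBBBBAABBBBB…BAABBBBBAABBBBBAABBBBBAABBBBBAABBBBBAABAABAABAABAABBBBBAAB  (len 217)
gen 6: AABAABAABAABBBBBAABAABAABAABAABBBBBAABAABAABAABAABBBBBAABA…BAABBBBBAABBBBBAABBBBBAABBBBBAABBBBBAABAABAABAABAABBBBBAAB  (len 557)
gen 7: BBBBAABBBBBAABBBBBAABBBBBAABAABAABAABAABBBBBAABBBBBAABBBBB…BAABBBBBAABBBBBAABBBBBAABBBBBAABBBBBAABAABAABAABAABBBBBAAB  (len 1425)
gen 8: AABAABAABAABBBBBAABAABAABAABAABBBBBAABAABAABAABAABBBBBAABA…BAABBBBBAABBBBBAABBBBBAABBBBBAABBBBBAABAABAABAABAABBBBBAAB  (len 3653)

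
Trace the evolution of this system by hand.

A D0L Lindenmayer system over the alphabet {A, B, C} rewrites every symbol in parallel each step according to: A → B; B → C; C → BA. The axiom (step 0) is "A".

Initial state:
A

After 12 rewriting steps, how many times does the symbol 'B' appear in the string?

9

0) A
1) B
2) C
3) BA
4) CB
5) BAC
6) CBBA
7) BACCB
8) CBBABAC
9) BACCBCBBA
10) CBBABACBACCB
11) BACCBCBBACBBABAC
12) CBBABACBACCBBACCBCBBA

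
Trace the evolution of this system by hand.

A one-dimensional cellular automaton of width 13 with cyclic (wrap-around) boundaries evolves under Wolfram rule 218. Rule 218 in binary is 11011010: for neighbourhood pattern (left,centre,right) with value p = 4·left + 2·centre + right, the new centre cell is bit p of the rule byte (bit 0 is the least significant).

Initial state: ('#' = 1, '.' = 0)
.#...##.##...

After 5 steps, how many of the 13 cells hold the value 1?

12

gen 0: .#...##.##...
gen 1: #.#.###.###..
gen 2: ....###.#####
gen 3: #..####.#####
gen 4: #######.#####
gen 5: #######.#####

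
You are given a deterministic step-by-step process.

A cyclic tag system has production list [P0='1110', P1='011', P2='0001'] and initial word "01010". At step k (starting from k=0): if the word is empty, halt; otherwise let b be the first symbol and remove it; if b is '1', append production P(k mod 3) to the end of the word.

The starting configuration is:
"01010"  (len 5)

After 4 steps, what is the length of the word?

8

k=0  "01010"  (len 5)
k=1  "1010"  (len 4)
k=2  "010011"  (len 6)
k=3  "10011"  (len 5)
k=4  "00111110"  (len 8)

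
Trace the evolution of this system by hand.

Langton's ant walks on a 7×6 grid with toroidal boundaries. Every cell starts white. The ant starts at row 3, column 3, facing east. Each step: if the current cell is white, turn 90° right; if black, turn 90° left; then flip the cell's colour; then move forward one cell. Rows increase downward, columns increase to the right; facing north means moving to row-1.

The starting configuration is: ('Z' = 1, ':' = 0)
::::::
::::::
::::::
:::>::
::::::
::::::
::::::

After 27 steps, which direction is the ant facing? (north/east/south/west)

[0] ::::::
::::::
::::::
:::>::
::::::
::::::
::::::
[1] ::::::
::::::
::::::
:::Z::
:::v::
::::::
::::::
[2] ::::::
::::::
::::::
:::Z::
::<Z::
::::::
::::::
[3] ::::::
::::::
::::::
::^Z::
::ZZ::
::::::
::::::
[4] ::::::
::::::
::::::
::Z>::
::ZZ::
::::::
::::::
[5] ::::::
::::::
:::^::
::Z:::
::ZZ::
::::::
::::::
[6] ::::::
::::::
:::Z>:
::Z:::
::ZZ::
::::::
::::::
[7] ::::::
::::::
:::ZZ:
::Z:v:
::ZZ::
::::::
::::::
[8] ::::::
::::::
:::ZZ:
::Z<Z:
::ZZ::
::::::
::::::
[9] ::::::
::::::
:::^Z:
::ZZZ:
::ZZ::
::::::
::::::
[10] ::::::
::::::
::<:Z:
::ZZZ:
::ZZ::
::::::
::::::
[11] ::::::
::^:::
::Z:Z:
::ZZZ:
::ZZ::
::::::
::::::
[12] ::::::
::Z>::
::Z:Z:
::ZZZ:
::ZZ::
::::::
::::::
[13] ::::::
::ZZ::
::ZvZ:
::ZZZ:
::ZZ::
::::::
::::::
[14] ::::::
::ZZ::
::<ZZ:
::ZZZ:
::ZZ::
::::::
::::::
[15] ::::::
::ZZ::
:::ZZ:
::vZZ:
::ZZ::
::::::
::::::
[16] ::::::
::ZZ::
:::ZZ:
:::>Z:
::ZZ::
::::::
::::::
[17] ::::::
::ZZ::
:::^Z:
::::Z:
::ZZ::
::::::
::::::
[18] ::::::
::ZZ::
::<:Z:
::::Z:
::ZZ::
::::::
::::::
[19] ::::::
::^Z::
::Z:Z:
::::Z:
::ZZ::
::::::
::::::
[20] ::::::
:<:Z::
::Z:Z:
::::Z:
::ZZ::
::::::
::::::
[21] :^::::
:Z:Z::
::Z:Z:
::::Z:
::ZZ::
::::::
::::::
[22] :Z>:::
:Z:Z::
::Z:Z:
::::Z:
::ZZ::
::::::
::::::
[23] :ZZ:::
:ZvZ::
::Z:Z:
::::Z:
::ZZ::
::::::
::::::
[24] :ZZ:::
:<ZZ::
::Z:Z:
::::Z:
::ZZ::
::::::
::::::
[25] :ZZ:::
::ZZ::
:vZ:Z:
::::Z:
::ZZ::
::::::
::::::
[26] :ZZ:::
::ZZ::
<ZZ:Z:
::::Z:
::ZZ::
::::::
::::::
[27] :ZZ:::
^:ZZ::
ZZZ:Z:
::::Z:
::ZZ::
::::::
::::::

north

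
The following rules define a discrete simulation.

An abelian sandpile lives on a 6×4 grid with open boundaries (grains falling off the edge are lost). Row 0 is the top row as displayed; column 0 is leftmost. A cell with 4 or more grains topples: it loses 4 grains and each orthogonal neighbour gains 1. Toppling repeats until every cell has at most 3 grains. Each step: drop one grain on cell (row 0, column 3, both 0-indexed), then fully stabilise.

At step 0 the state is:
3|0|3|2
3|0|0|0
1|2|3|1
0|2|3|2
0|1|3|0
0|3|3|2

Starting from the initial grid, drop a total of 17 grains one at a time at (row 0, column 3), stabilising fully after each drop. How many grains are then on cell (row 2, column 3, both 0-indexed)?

step 0: 3|0|3|2
3|0|0|0
1|2|3|1
0|2|3|2
0|1|3|0
0|3|3|2
step 1: 3|0|3|3
3|0|0|0
1|2|3|1
0|2|3|2
0|1|3|0
0|3|3|2
step 2: 3|1|0|1
3|0|1|1
1|2|3|1
0|2|3|2
0|1|3|0
0|3|3|2
step 3: 3|1|0|2
3|0|1|1
1|2|3|1
0|2|3|2
0|1|3|0
0|3|3|2
step 4: 3|1|0|3
3|0|1|1
1|2|3|1
0|2|3|2
0|1|3|0
0|3|3|2
step 5: 3|1|1|0
3|0|1|2
1|2|3|1
0|2|3|2
0|1|3|0
0|3|3|2
step 6: 3|1|1|1
3|0|1|2
1|2|3|1
0|2|3|2
0|1|3|0
0|3|3|2
step 7: 3|1|1|2
3|0|1|2
1|2|3|1
0|2|3|2
0|1|3|0
0|3|3|2
step 8: 3|1|1|3
3|0|1|2
1|2|3|1
0|2|3|2
0|1|3|0
0|3|3|2
step 9: 3|1|2|0
3|0|1|3
1|2|3|1
0|2|3|2
0|1|3|0
0|3|3|2
step 10: 3|1|2|1
3|0|1|3
1|2|3|1
0|2|3|2
0|1|3|0
0|3|3|2
step 11: 3|1|2|2
3|0|1|3
1|2|3|1
0|2|3|2
0|1|3|0
0|3|3|2
step 12: 3|1|2|3
3|0|1|3
1|2|3|1
0|2|3|2
0|1|3|0
0|3|3|2
step 13: 3|1|3|1
3|0|2|0
1|2|3|2
0|2|3|2
0|1|3|0
0|3|3|2
step 14: 3|1|3|2
3|0|2|0
1|2|3|2
0|2|3|2
0|1|3|0
0|3|3|2
step 15: 3|1|3|3
3|0|2|0
1|2|3|2
0|2|3|2
0|1|3|0
0|3|3|2
step 16: 3|2|0|1
3|0|3|1
1|2|3|2
0|2|3|2
0|1|3|0
0|3|3|2
step 17: 3|2|0|2
3|0|3|1
1|2|3|2
0|2|3|2
0|1|3|0
0|3|3|2

2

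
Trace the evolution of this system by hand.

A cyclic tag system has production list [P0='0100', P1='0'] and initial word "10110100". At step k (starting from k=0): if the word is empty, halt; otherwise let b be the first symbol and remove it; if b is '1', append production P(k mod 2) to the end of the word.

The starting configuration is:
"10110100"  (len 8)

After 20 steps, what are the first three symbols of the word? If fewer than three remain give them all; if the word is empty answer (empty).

step 0: "10110100"  (len 8)
step 1: "01101000100"  (len 11)
step 2: "1101000100"  (len 10)
step 3: "1010001000100"  (len 13)
step 4: "0100010001000"  (len 13)
step 5: "100010001000"  (len 12)
step 6: "000100010000"  (len 12)
step 7: "00100010000"  (len 11)
step 8: "0100010000"  (len 10)
step 9: "100010000"  (len 9)
step 10: "000100000"  (len 9)
step 11: "00100000"  (len 8)
step 12: "0100000"  (len 7)
step 13: "100000"  (len 6)
step 14: "000000"  (len 6)
step 15: "00000"  (len 5)
step 16: "0000"  (len 4)
step 17: "000"  (len 3)
step 18: "00"  (len 2)
step 19: "0"  (len 1)
step 20: (halted — word empty)

(empty)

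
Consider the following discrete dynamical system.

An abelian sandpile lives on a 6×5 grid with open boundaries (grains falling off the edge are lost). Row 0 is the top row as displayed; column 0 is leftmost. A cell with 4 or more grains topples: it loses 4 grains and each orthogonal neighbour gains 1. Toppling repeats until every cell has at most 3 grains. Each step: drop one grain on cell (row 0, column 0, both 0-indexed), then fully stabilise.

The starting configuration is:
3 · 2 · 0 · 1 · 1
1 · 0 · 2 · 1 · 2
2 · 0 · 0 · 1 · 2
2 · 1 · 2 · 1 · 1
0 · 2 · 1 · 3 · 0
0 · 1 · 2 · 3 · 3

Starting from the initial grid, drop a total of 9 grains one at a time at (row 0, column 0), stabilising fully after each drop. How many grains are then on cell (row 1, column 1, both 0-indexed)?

2

k=0  3 · 2 · 0 · 1 · 1
1 · 0 · 2 · 1 · 2
2 · 0 · 0 · 1 · 2
2 · 1 · 2 · 1 · 1
0 · 2 · 1 · 3 · 0
0 · 1 · 2 · 3 · 3
k=1  0 · 3 · 0 · 1 · 1
2 · 0 · 2 · 1 · 2
2 · 0 · 0 · 1 · 2
2 · 1 · 2 · 1 · 1
0 · 2 · 1 · 3 · 0
0 · 1 · 2 · 3 · 3
k=2  1 · 3 · 0 · 1 · 1
2 · 0 · 2 · 1 · 2
2 · 0 · 0 · 1 · 2
2 · 1 · 2 · 1 · 1
0 · 2 · 1 · 3 · 0
0 · 1 · 2 · 3 · 3
k=3  2 · 3 · 0 · 1 · 1
2 · 0 · 2 · 1 · 2
2 · 0 · 0 · 1 · 2
2 · 1 · 2 · 1 · 1
0 · 2 · 1 · 3 · 0
0 · 1 · 2 · 3 · 3
k=4  3 · 3 · 0 · 1 · 1
2 · 0 · 2 · 1 · 2
2 · 0 · 0 · 1 · 2
2 · 1 · 2 · 1 · 1
0 · 2 · 1 · 3 · 0
0 · 1 · 2 · 3 · 3
k=5  1 · 0 · 1 · 1 · 1
3 · 1 · 2 · 1 · 2
2 · 0 · 0 · 1 · 2
2 · 1 · 2 · 1 · 1
0 · 2 · 1 · 3 · 0
0 · 1 · 2 · 3 · 3
k=6  2 · 0 · 1 · 1 · 1
3 · 1 · 2 · 1 · 2
2 · 0 · 0 · 1 · 2
2 · 1 · 2 · 1 · 1
0 · 2 · 1 · 3 · 0
0 · 1 · 2 · 3 · 3
k=7  3 · 0 · 1 · 1 · 1
3 · 1 · 2 · 1 · 2
2 · 0 · 0 · 1 · 2
2 · 1 · 2 · 1 · 1
0 · 2 · 1 · 3 · 0
0 · 1 · 2 · 3 · 3
k=8  1 · 1 · 1 · 1 · 1
0 · 2 · 2 · 1 · 2
3 · 0 · 0 · 1 · 2
2 · 1 · 2 · 1 · 1
0 · 2 · 1 · 3 · 0
0 · 1 · 2 · 3 · 3
k=9  2 · 1 · 1 · 1 · 1
0 · 2 · 2 · 1 · 2
3 · 0 · 0 · 1 · 2
2 · 1 · 2 · 1 · 1
0 · 2 · 1 · 3 · 0
0 · 1 · 2 · 3 · 3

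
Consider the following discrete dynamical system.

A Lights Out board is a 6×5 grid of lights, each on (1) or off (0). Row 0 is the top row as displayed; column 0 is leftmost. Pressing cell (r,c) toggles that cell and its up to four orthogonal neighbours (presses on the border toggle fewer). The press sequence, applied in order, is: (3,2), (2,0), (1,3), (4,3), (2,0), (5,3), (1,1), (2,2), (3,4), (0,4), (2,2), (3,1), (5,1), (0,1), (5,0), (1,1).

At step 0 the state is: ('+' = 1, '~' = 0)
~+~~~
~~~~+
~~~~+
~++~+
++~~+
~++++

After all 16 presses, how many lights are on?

19

t=0: ~+~~~
~~~~+
~~~~+
~++~+
++~~+
~++++
t=1: ~+~~~
~~~~+
~~+~+
~~~++
+++~+
~++++
t=2: ~+~~~
+~~~+
+++~+
+~~++
+++~+
~++++
t=3: ~+~+~
+~++~
+++++
+~~++
+++~+
~++++
t=4: ~+~+~
+~++~
+++++
+~~~+
++~+~
~++~+
t=5: ~+~+~
~~++~
~~+++
~~~~+
++~+~
~++~+
t=6: ~+~+~
~~++~
~~+++
~~~~+
++~~~
~+~+~
t=7: ~~~+~
++~+~
~++++
~~~~+
++~~~
~+~+~
t=8: ~~~+~
++++~
~~~~+
~~+~+
++~~~
~+~+~
t=9: ~~~+~
++++~
~~~~~
~~++~
++~~+
~+~+~
t=10: ~~~~+
+++++
~~~~~
~~++~
++~~+
~+~+~
t=11: ~~~~+
++~++
~+++~
~~~+~
++~~+
~+~+~
t=12: ~~~~+
++~++
~~++~
++++~
+~~~+
~+~+~
t=13: ~~~~+
++~++
~~++~
++++~
++~~+
+~++~
t=14: +++~+
+~~++
~~++~
++++~
++~~+
+~++~
t=15: +++~+
+~~++
~~++~
++++~
~+~~+
~+++~
t=16: +~+~+
~++++
~+++~
++++~
~+~~+
~+++~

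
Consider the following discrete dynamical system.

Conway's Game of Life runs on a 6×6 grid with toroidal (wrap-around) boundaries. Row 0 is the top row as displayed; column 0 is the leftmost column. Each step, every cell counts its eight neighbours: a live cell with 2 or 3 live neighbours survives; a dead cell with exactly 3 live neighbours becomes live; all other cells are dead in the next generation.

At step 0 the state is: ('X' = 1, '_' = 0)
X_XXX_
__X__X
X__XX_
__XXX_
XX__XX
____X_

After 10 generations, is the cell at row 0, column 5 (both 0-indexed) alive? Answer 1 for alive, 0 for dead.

1

t=0: X_XXX_
__X__X
X__XX_
__XXX_
XX__XX
____X_
t=1: _XX_X_
X_X___
_X____
__X___
XXX___
__X___
t=2: __X___
X_XX__
_XX___
X_X___
__XX__
X_____
t=3: __XX__
___X__
X_____
______
__XX__
_XXX__
t=4: _X__X_
__XX__
______
______
_X_X__
_X__X_
t=5: _X__X_
__XX__
______
______
__X___
XX_XX_
t=6: XX__XX
__XX__
______
______
_XXX__
XX_XXX
t=7: ______
XXXXXX
______
__X___
_X_X_X
______
t=8: XXXXXX
XXXXXX
X___XX
__X___
__X___
______
t=9: ______
______
______
_X_X_X
______
X___XX
t=10: _____X
______
______
______
______
_____X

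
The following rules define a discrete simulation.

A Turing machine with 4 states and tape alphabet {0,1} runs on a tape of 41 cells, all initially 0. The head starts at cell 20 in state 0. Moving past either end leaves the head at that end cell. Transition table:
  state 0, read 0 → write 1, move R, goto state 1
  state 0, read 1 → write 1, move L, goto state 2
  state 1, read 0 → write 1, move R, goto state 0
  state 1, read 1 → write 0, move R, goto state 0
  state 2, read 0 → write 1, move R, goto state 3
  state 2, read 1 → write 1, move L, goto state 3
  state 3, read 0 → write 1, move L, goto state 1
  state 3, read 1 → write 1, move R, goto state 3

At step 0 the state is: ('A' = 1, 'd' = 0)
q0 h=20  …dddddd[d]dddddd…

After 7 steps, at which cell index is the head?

27

[0] q0 h=20  …dddddd[d]dddddd…
[1] q1 h=21  …dddddA[d]dddddd…
[2] q0 h=22  …ddddAA[d]dddddd…
[3] q1 h=23  …dddAAA[d]dddddd…
[4] q0 h=24  …ddAAAA[d]dddddd…
[5] q1 h=25  …dAAAAA[d]dddddd…
[6] q0 h=26  …AAAAAA[d]dddddd…
[7] q1 h=27  …AAAAAA[d]dddddd…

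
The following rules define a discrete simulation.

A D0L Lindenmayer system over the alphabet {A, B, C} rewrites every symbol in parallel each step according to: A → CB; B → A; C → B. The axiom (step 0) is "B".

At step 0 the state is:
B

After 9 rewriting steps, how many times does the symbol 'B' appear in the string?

[0] B
[1] A
[2] CB
[3] BA
[4] ACB
[5] CBBA
[6] BAACB
[7] ACBCBBA
[8] CBBABAACB
[9] BAACBACBCBBA

5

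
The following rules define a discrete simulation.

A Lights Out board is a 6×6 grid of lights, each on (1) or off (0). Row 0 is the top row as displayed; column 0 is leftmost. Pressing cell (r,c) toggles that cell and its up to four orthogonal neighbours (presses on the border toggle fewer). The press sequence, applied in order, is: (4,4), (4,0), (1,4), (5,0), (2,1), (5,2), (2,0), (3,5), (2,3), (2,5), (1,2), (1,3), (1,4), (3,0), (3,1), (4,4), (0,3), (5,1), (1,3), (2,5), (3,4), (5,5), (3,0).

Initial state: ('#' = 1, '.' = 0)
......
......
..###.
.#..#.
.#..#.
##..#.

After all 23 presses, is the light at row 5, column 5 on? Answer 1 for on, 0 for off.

k=0  ......
......
..###.
.#..#.
.#..#.
##..#.
k=1  ......
......
..###.
.#....
.#.#.#
##....
k=2  ......
......
..###.
##....
#..#.#
.#....
k=3  ....#.
...###
..##..
##....
#..#.#
.#....
k=4  ....#.
...###
..##..
##....
...#.#
#.....
k=5  ....#.
.#.###
##.#..
#.....
...#.#
#.....
k=6  ....#.
.#.###
##.#..
#.....
..##.#
####..
k=7  ....#.
##.###
...#..
......
..##.#
####..
k=8  ....#.
##.###
...#.#
....##
..##..
####..
k=9  ....#.
##..##
..#.##
...###
..##..
####..
k=10  ....#.
##..#.
..#...
...##.
..##..
####..
k=11  ..#.#.
#.###.
......
...##.
..##..
####..
k=12  ..###.
#.....
...#..
...##.
..##..
####..
k=13  ..##..
#..###
...##.
...##.
..##..
####..
k=14  ..##..
#..###
#..##.
##.##.
#.##..
####..
k=15  ..##..
#..###
##.##.
..###.
####..
####..
k=16  ..##..
#..###
##.##.
..##..
###.##
#####.
k=17  ....#.
#...##
##.##.
..##..
###.##
#####.
k=18  ....#.
#...##
##.##.
..##..
#.#.##
...##.
k=19  ...##.
#.##.#
##..#.
..##..
#.#.##
...##.
k=20  ...##.
#.##..
##...#
..##.#
#.#.##
...##.
k=21  ...##.
#.##..
##..##
..#.#.
#.#..#
...##.
k=22  ...##.
#.##..
##..##
..#.#.
#.#...
...#.#
k=23  ...##.
#.##..
.#..##
###.#.
..#...
...#.#

1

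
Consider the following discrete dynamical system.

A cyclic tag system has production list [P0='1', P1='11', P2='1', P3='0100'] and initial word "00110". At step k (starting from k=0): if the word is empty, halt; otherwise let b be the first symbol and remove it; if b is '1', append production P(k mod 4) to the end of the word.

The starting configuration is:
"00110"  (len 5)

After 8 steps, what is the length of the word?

0) "00110"  (len 5)
1) "0110"  (len 4)
2) "110"  (len 3)
3) "101"  (len 3)
4) "010100"  (len 6)
5) "10100"  (len 5)
6) "010011"  (len 6)
7) "10011"  (len 5)
8) "00110100"  (len 8)

8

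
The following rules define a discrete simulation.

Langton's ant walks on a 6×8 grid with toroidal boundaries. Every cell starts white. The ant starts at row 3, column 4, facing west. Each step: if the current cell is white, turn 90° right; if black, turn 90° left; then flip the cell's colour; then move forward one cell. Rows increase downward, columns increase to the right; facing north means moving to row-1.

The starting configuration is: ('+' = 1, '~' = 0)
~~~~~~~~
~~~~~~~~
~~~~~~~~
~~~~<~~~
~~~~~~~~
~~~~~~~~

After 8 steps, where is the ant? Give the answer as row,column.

t=0: ~~~~~~~~
~~~~~~~~
~~~~~~~~
~~~~<~~~
~~~~~~~~
~~~~~~~~
t=1: ~~~~~~~~
~~~~~~~~
~~~~^~~~
~~~~+~~~
~~~~~~~~
~~~~~~~~
t=2: ~~~~~~~~
~~~~~~~~
~~~~+>~~
~~~~+~~~
~~~~~~~~
~~~~~~~~
t=3: ~~~~~~~~
~~~~~~~~
~~~~++~~
~~~~+v~~
~~~~~~~~
~~~~~~~~
t=4: ~~~~~~~~
~~~~~~~~
~~~~++~~
~~~~<+~~
~~~~~~~~
~~~~~~~~
t=5: ~~~~~~~~
~~~~~~~~
~~~~++~~
~~~~~+~~
~~~~v~~~
~~~~~~~~
t=6: ~~~~~~~~
~~~~~~~~
~~~~++~~
~~~~~+~~
~~~<+~~~
~~~~~~~~
t=7: ~~~~~~~~
~~~~~~~~
~~~~++~~
~~~^~+~~
~~~++~~~
~~~~~~~~
t=8: ~~~~~~~~
~~~~~~~~
~~~~++~~
~~~+>+~~
~~~++~~~
~~~~~~~~

3,4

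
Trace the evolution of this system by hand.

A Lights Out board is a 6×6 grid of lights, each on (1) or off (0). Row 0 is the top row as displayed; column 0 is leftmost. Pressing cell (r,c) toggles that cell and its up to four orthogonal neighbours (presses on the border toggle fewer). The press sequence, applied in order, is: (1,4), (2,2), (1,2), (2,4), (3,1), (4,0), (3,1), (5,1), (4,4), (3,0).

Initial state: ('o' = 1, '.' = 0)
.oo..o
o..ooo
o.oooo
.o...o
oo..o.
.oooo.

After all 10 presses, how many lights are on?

gen 0: .oo..o
o..ooo
o.oooo
.o...o
oo..o.
.oooo.
gen 1: .oo.oo
o.....
o.oo.o
.o...o
oo..o.
.oooo.
gen 2: .oo.oo
o.o...
oo...o
.oo..o
oo..o.
.oooo.
gen 3: .o..oo
oo.o..
ooo..o
.oo..o
oo..o.
.oooo.
gen 4: .o..oo
oo.oo.
ooooo.
.oo.oo
oo..o.
.oooo.
gen 5: .o..oo
oo.oo.
o.ooo.
o...oo
o...o.
.oooo.
gen 6: .o..oo
oo.oo.
o.ooo.
....oo
.o..o.
ooooo.
gen 7: .o..oo
oo.oo.
ooooo.
ooo.oo
....o.
ooooo.
gen 8: .o..oo
oo.oo.
ooooo.
ooo.oo
.o..o.
...oo.
gen 9: .o..oo
oo.oo.
ooooo.
ooo..o
.o.o.o
...o..
gen 10: .o..oo
oo.oo.
.oooo.
..o..o
oo.o.o
...o..

18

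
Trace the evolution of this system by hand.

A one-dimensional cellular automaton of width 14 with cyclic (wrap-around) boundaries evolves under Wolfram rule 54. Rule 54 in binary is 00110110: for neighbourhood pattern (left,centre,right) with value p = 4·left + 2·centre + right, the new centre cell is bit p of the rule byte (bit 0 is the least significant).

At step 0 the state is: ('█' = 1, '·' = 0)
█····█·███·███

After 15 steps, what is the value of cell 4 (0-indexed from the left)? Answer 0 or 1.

t=0: █····█·███·███
t=1: ·█··███···█···
t=2: ████···█·███··
t=3: ····█·███···██
t=4: █··███···█·█··
t=5: ███···█·██████
t=6: ···█·███······
t=7: ··███···█·····
t=8: ·█···█·███····
t=9: ███·███···█···
t=10: ···█···█·███·█
t=11: █·███·███···██
t=12: ·█···█···█·█··
t=13: ███·███·█████·
t=14: ···█···█·····█
t=15: █·███·███···██

1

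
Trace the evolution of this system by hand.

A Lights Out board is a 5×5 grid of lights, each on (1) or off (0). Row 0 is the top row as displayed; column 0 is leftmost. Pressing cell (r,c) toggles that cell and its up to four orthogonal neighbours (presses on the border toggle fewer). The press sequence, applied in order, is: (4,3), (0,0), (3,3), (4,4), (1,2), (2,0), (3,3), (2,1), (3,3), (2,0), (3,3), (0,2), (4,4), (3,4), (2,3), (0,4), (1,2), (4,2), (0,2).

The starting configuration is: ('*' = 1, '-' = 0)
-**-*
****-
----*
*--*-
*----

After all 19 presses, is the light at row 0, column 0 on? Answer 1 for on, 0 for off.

1

k=0  -**-*
****-
----*
*--*-
*----
k=1  -**-*
****-
----*
*----
*-***
k=2  *-*-*
-***-
----*
*----
*-***
k=3  *-*-*
-***-
---**
*-***
*-*-*
k=4  *-*-*
-***-
---**
*-**-
*-**-
k=5  *---*
-----
--***
*-**-
*-**-
k=6  *---*
*----
*****
--**-
*-**-
k=7  *---*
*----
***-*
----*
*-*--
k=8  *---*
**---
----*
-*--*
*-*--
k=9  *---*
**---
---**
-***-
*-**-
k=10  *---*
-*---
**-**
****-
*-**-
k=11  *---*
-*---
**--*
**--*
*-*--
k=12  *****
-**--
**--*
**--*
*-*--
k=13  *****
-**--
**--*
**---
*-***
k=14  *****
-**--
**---
**-**
*-**-
k=15  *****
-***-
*****
**--*
*-**-
k=16  ***--
-****
*****
**--*
*-**-
k=17  **---
----*
**-**
**--*
*-**-
k=18  **---
----*
**-**
***-*
**---
k=19  *-**-
--*-*
**-**
***-*
**---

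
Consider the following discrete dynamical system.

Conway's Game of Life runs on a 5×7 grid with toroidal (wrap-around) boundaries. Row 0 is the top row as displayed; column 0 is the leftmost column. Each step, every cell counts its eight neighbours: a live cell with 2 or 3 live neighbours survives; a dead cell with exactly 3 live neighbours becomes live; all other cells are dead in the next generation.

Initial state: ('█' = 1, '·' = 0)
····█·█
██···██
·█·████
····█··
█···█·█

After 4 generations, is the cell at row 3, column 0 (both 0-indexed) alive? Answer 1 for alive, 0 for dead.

0

[0] ····█·█
██···██
·█·████
····█··
█···█·█
[1] ·█··█··
·███···
·███···
·······
█··██·█
[2] ·█··██·
█···█··
·█·█···
██··█··
█··███·
[3] ██·····
██████·
·████··
██···██
█·██···
[4] ·······
·····██
·······
·····██
··█····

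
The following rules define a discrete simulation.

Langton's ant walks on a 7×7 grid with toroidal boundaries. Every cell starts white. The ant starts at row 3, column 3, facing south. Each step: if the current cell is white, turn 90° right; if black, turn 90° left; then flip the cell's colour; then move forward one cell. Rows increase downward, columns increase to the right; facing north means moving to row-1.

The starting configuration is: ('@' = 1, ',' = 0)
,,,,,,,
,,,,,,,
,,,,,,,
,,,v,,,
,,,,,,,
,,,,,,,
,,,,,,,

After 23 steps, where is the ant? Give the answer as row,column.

gen 0: ,,,,,,,
,,,,,,,
,,,,,,,
,,,v,,,
,,,,,,,
,,,,,,,
,,,,,,,
gen 1: ,,,,,,,
,,,,,,,
,,,,,,,
,,<@,,,
,,,,,,,
,,,,,,,
,,,,,,,
gen 2: ,,,,,,,
,,,,,,,
,,^,,,,
,,@@,,,
,,,,,,,
,,,,,,,
,,,,,,,
gen 3: ,,,,,,,
,,,,,,,
,,@>,,,
,,@@,,,
,,,,,,,
,,,,,,,
,,,,,,,
gen 4: ,,,,,,,
,,,,,,,
,,@@,,,
,,@v,,,
,,,,,,,
,,,,,,,
,,,,,,,
gen 5: ,,,,,,,
,,,,,,,
,,@@,,,
,,@,>,,
,,,,,,,
,,,,,,,
,,,,,,,
gen 6: ,,,,,,,
,,,,,,,
,,@@,,,
,,@,@,,
,,,,v,,
,,,,,,,
,,,,,,,
gen 7: ,,,,,,,
,,,,,,,
,,@@,,,
,,@,@,,
,,,<@,,
,,,,,,,
,,,,,,,
gen 8: ,,,,,,,
,,,,,,,
,,@@,,,
,,@^@,,
,,,@@,,
,,,,,,,
,,,,,,,
gen 9: ,,,,,,,
,,,,,,,
,,@@,,,
,,@@>,,
,,,@@,,
,,,,,,,
,,,,,,,
gen 10: ,,,,,,,
,,,,,,,
,,@@^,,
,,@@,,,
,,,@@,,
,,,,,,,
,,,,,,,
gen 11: ,,,,,,,
,,,,,,,
,,@@@>,
,,@@,,,
,,,@@,,
,,,,,,,
,,,,,,,
gen 12: ,,,,,,,
,,,,,,,
,,@@@@,
,,@@,v,
,,,@@,,
,,,,,,,
,,,,,,,
gen 13: ,,,,,,,
,,,,,,,
,,@@@@,
,,@@<@,
,,,@@,,
,,,,,,,
,,,,,,,
gen 14: ,,,,,,,
,,,,,,,
,,@@^@,
,,@@@@,
,,,@@,,
,,,,,,,
,,,,,,,
gen 15: ,,,,,,,
,,,,,,,
,,@<,@,
,,@@@@,
,,,@@,,
,,,,,,,
,,,,,,,
gen 16: ,,,,,,,
,,,,,,,
,,@,,@,
,,@v@@,
,,,@@,,
,,,,,,,
,,,,,,,
gen 17: ,,,,,,,
,,,,,,,
,,@,,@,
,,@,>@,
,,,@@,,
,,,,,,,
,,,,,,,
gen 18: ,,,,,,,
,,,,,,,
,,@,^@,
,,@,,@,
,,,@@,,
,,,,,,,
,,,,,,,
gen 19: ,,,,,,,
,,,,,,,
,,@,@>,
,,@,,@,
,,,@@,,
,,,,,,,
,,,,,,,
gen 20: ,,,,,,,
,,,,,^,
,,@,@,,
,,@,,@,
,,,@@,,
,,,,,,,
,,,,,,,
gen 21: ,,,,,,,
,,,,,@>
,,@,@,,
,,@,,@,
,,,@@,,
,,,,,,,
,,,,,,,
gen 22: ,,,,,,,
,,,,,@@
,,@,@,v
,,@,,@,
,,,@@,,
,,,,,,,
,,,,,,,
gen 23: ,,,,,,,
,,,,,@@
,,@,@<@
,,@,,@,
,,,@@,,
,,,,,,,
,,,,,,,

2,5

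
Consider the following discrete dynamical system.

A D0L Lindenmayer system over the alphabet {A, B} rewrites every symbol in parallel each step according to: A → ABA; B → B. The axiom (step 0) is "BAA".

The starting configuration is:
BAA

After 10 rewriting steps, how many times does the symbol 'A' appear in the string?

2048

step 0: BAA
step 1: BABAABA
step 2: BABABABAABABABA
step 3: BABABABABABABABAABABABABABABABA
step 4: BABABABABABABABABABABABABABABABAABABABABABABABABABABABABABABABA
step 5: BABABABABABABABABABABABABABABABABABABABABABABABABABABABABA…BABABABABABABABABABABABABABABABABABABABABABABABABABABABABA  (len 127)
step 6: BABABABABABABABABABABABABABABABABABABABABABABABABABABABABA…BABABABABABABABABABABABABABABABABABABABABABABABABABABABABA  (len 255)
step 7: BABABABABABABABABABABABABABABABABABABABABABABABABABABABABA…BABABABABABABABABABABABABABABABABABABABABABABABABABABABABA  (len 511)
step 8: BABABABABABABABABABABABABABABABABABABABABABABABABABABABABA…BABABABABABABABABABABABABABABABABABABABABABABABABABABABABA  (len 1023)
step 9: BABABABABABABABABABABABABABABABABABABABABABABABABABABABABA…BABABABABABABABABABABABABABABABABABABABABABABABABABABABABA  (len 2047)
step 10: BABABABABABABABABABABABABABABABABABABABABABABABABABABABABA…BABABABABABABABABABABABABABABABABABABABABABABABABABABABABA  (len 4095)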